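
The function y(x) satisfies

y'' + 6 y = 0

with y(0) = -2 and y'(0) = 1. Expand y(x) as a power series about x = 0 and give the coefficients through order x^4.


Ansatz: y(x) = sum_{n>=0} a_n x^n, so y'(x) = sum_{n>=1} n a_n x^(n-1) and y''(x) = sum_{n>=2} n(n-1) a_n x^(n-2).
Substitute into P(x) y'' + Q(x) y' + R(x) y = 0 with P(x) = 1, Q(x) = 0, R(x) = 6, and match powers of x.
Initial conditions: a_0 = -2, a_1 = 1.
Setting the coefficient of each power of x to zero and solving order by order (substituting the coefficients already found):
  x^0: 2 a_2 + 6 a_0 = 0  ->  2 a_2 = -6 a_0 = 12  ->  a_2 = 6
  x^1: 6 a_3 + 6 a_1 = 0  ->  6 a_3 = -6 a_1 = -6  ->  a_3 = -1
  x^2: 12 a_4 + 6 a_2 = 0  ->  12 a_4 = -6 a_2 = -36  ->  a_4 = -3
Truncated series: y(x) = -2 + x + 6 x^2 - x^3 - 3 x^4 + O(x^5).

a_0 = -2; a_1 = 1; a_2 = 6; a_3 = -1; a_4 = -3


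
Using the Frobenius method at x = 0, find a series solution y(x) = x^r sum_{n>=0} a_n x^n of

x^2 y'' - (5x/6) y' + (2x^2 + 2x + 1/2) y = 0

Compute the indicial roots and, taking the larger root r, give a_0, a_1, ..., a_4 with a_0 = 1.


Write in Frobenius form y'' + (p(x)/x) y' + (q(x)/x^2) y = 0:
  p(x) = -5/6,  q(x) = 2x^2 + 2x + 1/2.
Indicial equation: r(r-1) + (-5/6) r + (1/2) = 0 -> roots r_1 = 3/2, r_2 = 1/3.
Take r = r_1 = 3/2. Let y(x) = x^r sum_{n>=0} a_n x^n with a_0 = 1.
Substitute y = x^r sum a_n x^n and match x^{r+n}. The recurrence is
  D(n) a_n + 2 a_{n-1} + 2 a_{n-2} = 0,  where D(n) = (r+n)(r+n-1) + (-5/6)(r+n) + (1/2).
  a_n = [-2 a_{n-1} - 2 a_{n-2}] / D(n).
Since the indicial polynomial factors as (r - r_1)(r - r_2), D(n) = (r_1 + n - r_1)(r_1 + n - r_2) = n(n + 7/6).
Evaluating step by step (a_0 = 1):
  n = 1: D(1) = 1(1 + 7/6) = 13/6; numerator = -2(1) = -2; a_1 = (-2)/(13/6) = -12/13
  n = 2: D(2) = 2(2 + 7/6) = 19/3; numerator = -2(-12/13) - 2(1) = -2/13; a_2 = (-2/13)/(19/3) = -6/247
  n = 3: D(3) = 3(3 + 7/6) = 25/2; numerator = -2(-6/247) - 2(-12/13) = 36/19; a_3 = (36/19)/(25/2) = 72/475
  n = 4: D(4) = 4(4 + 7/6) = 62/3; numerator = -2(72/475) - 2(-6/247) = -1572/6175; a_4 = (-1572/6175)/(62/3) = -2358/191425

r = 3/2; a_0 = 1; a_1 = -12/13; a_2 = -6/247; a_3 = 72/475; a_4 = -2358/191425


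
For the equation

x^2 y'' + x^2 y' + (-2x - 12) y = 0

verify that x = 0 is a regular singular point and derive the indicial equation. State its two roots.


Divide by x^2 to reach normal form y'' + P_1(x) y' + P_2(x) y = 0 with P_1(x) = 1 and P_2(x) = -2/x - 12/x^2.
x = 0 is a singular point because the y-coefficient -2/x - 12/x^2 has a pole at x = 0.
It is a regular singular point because x P_1(x) = p(x) = x and x^2 P_2(x) = q(x) = -2x - 12 are polynomials, hence analytic at x = 0.
p(0) = 0,  q(0) = -12.
Indicial equation: r(r-1) + p(0) r + q(0) = 0, i.e. r^2 + (p(0) - 1) r + q(0) = 0, i.e. r^2 - 1 r - 12 = 0.
Discriminant: (-1)^2 - 4(-12) = 49, so r = (1 ± 7)/2.
Solving: r_1 = 4, r_2 = -3.

indicial: r^2 - 1 r - 12 = 0; roots r_1 = 4, r_2 = -3


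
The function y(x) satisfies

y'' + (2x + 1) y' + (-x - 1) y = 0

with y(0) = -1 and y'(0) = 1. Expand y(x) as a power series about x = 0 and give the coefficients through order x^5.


Ansatz: y(x) = sum_{n>=0} a_n x^n, so y'(x) = sum_{n>=1} n a_n x^(n-1) and y''(x) = sum_{n>=2} n(n-1) a_n x^(n-2).
Substitute into P(x) y'' + Q(x) y' + R(x) y = 0 with P(x) = 1, Q(x) = 2x + 1, R(x) = -x - 1, and match powers of x.
Initial conditions: a_0 = -1, a_1 = 1.
Setting the coefficient of each power of x to zero and solving order by order (substituting the coefficients already found):
  x^0: 2 a_2 + a_1 - a_0 = 0  ->  2 a_2 = -a_1 + a_0 = -2  ->  a_2 = -1
  x^1: 6 a_3 + 2 a_2 + a_1 - a_0 = 0  ->  6 a_3 = -2 a_2 - a_1 + a_0 = 0  ->  a_3 = 0
  x^2: 12 a_4 + 3 a_3 + 3 a_2 - a_1 = 0  ->  12 a_4 = -3 a_3 - 3 a_2 + a_1 = 4  ->  a_4 = 1/3
  x^3: 20 a_5 + 4 a_4 + 5 a_3 - a_2 = 0  ->  20 a_5 = -4 a_4 - 5 a_3 + a_2 = -7/3  ->  a_5 = -7/60
Truncated series: y(x) = -1 + x - x^2 + (1/3) x^4 - (7/60) x^5 + O(x^6).

a_0 = -1; a_1 = 1; a_2 = -1; a_3 = 0; a_4 = 1/3; a_5 = -7/60


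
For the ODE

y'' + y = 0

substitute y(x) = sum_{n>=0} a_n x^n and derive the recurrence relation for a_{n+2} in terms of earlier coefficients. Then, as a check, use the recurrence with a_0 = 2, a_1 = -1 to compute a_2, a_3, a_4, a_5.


Substitute y = sum_n a_n x^n into y'' + (const) y = 0.
y''(x) = sum_{n>=0} (n+2)(n+1) a_{n+2} x^n.
The ODE becomes sum_n [(n+2)(n+1) a_{n+2} + 1 a_n] x^n = 0.
Setting each coefficient to zero gives the recurrence:
  (n+2)(n+1) a_{n+2} + 1 a_n = 0,
  a_{n+2} = -1 / ((n+1)(n+2)) a_n.

Check with a_0 = 2, a_1 = -1 (apply the recurrence for n = 0, 1, 2, 3): a_0 = 2, a_1 = -1, a_2 = -1, a_3 = 1/6, a_4 = 1/12, a_5 = -1/120.

a_{n+2} = -1/((n+1)(n+2)) * a_n; check: a_0 = 2, a_1 = -1, a_2 = -1, a_3 = 1/6, a_4 = 1/12, a_5 = -1/120


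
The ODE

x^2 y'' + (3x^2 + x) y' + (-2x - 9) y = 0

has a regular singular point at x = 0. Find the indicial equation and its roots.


Divide by x^2 to reach normal form y'' + P_1(x) y' + P_2(x) y = 0 with P_1(x) = 3 + 1/x and P_2(x) = -2/x - 9/x^2.
x = 0 is a singular point because the y'-coefficient 3 + 1/x has a pole at x = 0 and the y-coefficient -2/x - 9/x^2 has a pole at x = 0.
It is a regular singular point because x P_1(x) = p(x) = 3x + 1 and x^2 P_2(x) = q(x) = -2x - 9 are polynomials, hence analytic at x = 0.
p(0) = 1,  q(0) = -9.
Indicial equation: r(r-1) + p(0) r + q(0) = 0, i.e. r^2 + (p(0) - 1) r + q(0) = 0, i.e. r^2 - 9 = 0.
Discriminant: (0)^2 - 4(-9) = 36, so r = (0 ± 6)/2.
Solving: r_1 = 3, r_2 = -3.

indicial: r^2 - 9 = 0; roots r_1 = 3, r_2 = -3


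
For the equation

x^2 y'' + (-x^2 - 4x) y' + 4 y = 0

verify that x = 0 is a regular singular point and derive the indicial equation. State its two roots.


Divide by x^2 to reach normal form y'' + P_1(x) y' + P_2(x) y = 0 with P_1(x) = -1 - 4/x and P_2(x) = 4/x^2.
x = 0 is a singular point because the y'-coefficient -1 - 4/x has a pole at x = 0 and the y-coefficient 4/x^2 has a pole at x = 0.
It is a regular singular point because x P_1(x) = p(x) = -x - 4 and x^2 P_2(x) = q(x) = 4 are polynomials, hence analytic at x = 0.
p(0) = -4,  q(0) = 4.
Indicial equation: r(r-1) + p(0) r + q(0) = 0, i.e. r^2 + (p(0) - 1) r + q(0) = 0, i.e. r^2 - 5 r + 4 = 0.
Discriminant: (-5)^2 - 4(4) = 9, so r = (5 ± 3)/2.
Solving: r_1 = 4, r_2 = 1.

indicial: r^2 - 5 r + 4 = 0; roots r_1 = 4, r_2 = 1


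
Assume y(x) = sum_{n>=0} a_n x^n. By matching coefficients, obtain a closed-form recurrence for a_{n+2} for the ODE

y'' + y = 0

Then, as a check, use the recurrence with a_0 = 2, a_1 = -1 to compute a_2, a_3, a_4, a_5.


Substitute y = sum_n a_n x^n into y'' + (const) y = 0.
y''(x) = sum_{n>=0} (n+2)(n+1) a_{n+2} x^n.
The ODE becomes sum_n [(n+2)(n+1) a_{n+2} + 1 a_n] x^n = 0.
Setting each coefficient to zero gives the recurrence:
  (n+2)(n+1) a_{n+2} + 1 a_n = 0,
  a_{n+2} = -1 / ((n+1)(n+2)) a_n.

Check with a_0 = 2, a_1 = -1 (apply the recurrence for n = 0, 1, 2, 3): a_0 = 2, a_1 = -1, a_2 = -1, a_3 = 1/6, a_4 = 1/12, a_5 = -1/120.

a_{n+2} = -1/((n+1)(n+2)) * a_n; check: a_0 = 2, a_1 = -1, a_2 = -1, a_3 = 1/6, a_4 = 1/12, a_5 = -1/120


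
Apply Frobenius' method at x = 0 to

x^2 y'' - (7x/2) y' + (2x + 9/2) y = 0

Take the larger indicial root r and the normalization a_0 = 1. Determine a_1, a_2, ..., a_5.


Write in Frobenius form y'' + (p(x)/x) y' + (q(x)/x^2) y = 0:
  p(x) = -7/2,  q(x) = 2x + 9/2.
Indicial equation: r(r-1) + (-7/2) r + (9/2) = 0 -> roots r_1 = 3, r_2 = 3/2.
Take r = r_1 = 3. Let y(x) = x^r sum_{n>=0} a_n x^n with a_0 = 1.
Substitute y = x^r sum a_n x^n and match x^{r+n}. The recurrence is
  D(n) a_n + 2 a_{n-1} = 0,  where D(n) = (r+n)(r+n-1) + (-7/2)(r+n) + (9/2).
  a_n = -2 / D(n) * a_{n-1}.
Since the indicial polynomial factors as (r - r_1)(r - r_2), D(n) = (r_1 + n - r_1)(r_1 + n - r_2) = n(n + 3/2).
Evaluating step by step (a_0 = 1):
  n = 1: D(1) = 1(1 + 3/2) = 5/2; numerator = -2(1) = -2; a_1 = (-2)/(5/2) = -4/5
  n = 2: D(2) = 2(2 + 3/2) = 7; numerator = -2(-4/5) = 8/5; a_2 = (8/5)/(7) = 8/35
  n = 3: D(3) = 3(3 + 3/2) = 27/2; numerator = -2(8/35) = -16/35; a_3 = (-16/35)/(27/2) = -32/945
  n = 4: D(4) = 4(4 + 3/2) = 22; numerator = -2(-32/945) = 64/945; a_4 = (64/945)/(22) = 32/10395
  n = 5: D(5) = 5(5 + 3/2) = 65/2; numerator = -2(32/10395) = -64/10395; a_5 = (-64/10395)/(65/2) = -128/675675

r = 3; a_0 = 1; a_1 = -4/5; a_2 = 8/35; a_3 = -32/945; a_4 = 32/10395; a_5 = -128/675675


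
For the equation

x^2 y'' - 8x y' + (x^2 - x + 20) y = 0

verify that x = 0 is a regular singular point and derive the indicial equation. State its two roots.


Divide by x^2 to reach normal form y'' + P_1(x) y' + P_2(x) y = 0 with P_1(x) = -8/x and P_2(x) = 1 - 1/x + 20/x^2.
x = 0 is a singular point because the y'-coefficient -8/x has a pole at x = 0 and the y-coefficient 1 - 1/x + 20/x^2 has a pole at x = 0.
It is a regular singular point because x P_1(x) = p(x) = -8 and x^2 P_2(x) = q(x) = x^2 - x + 20 are polynomials, hence analytic at x = 0.
p(0) = -8,  q(0) = 20.
Indicial equation: r(r-1) + p(0) r + q(0) = 0, i.e. r^2 + (p(0) - 1) r + q(0) = 0, i.e. r^2 - 9 r + 20 = 0.
Discriminant: (-9)^2 - 4(20) = 1, so r = (9 ± 1)/2.
Solving: r_1 = 5, r_2 = 4.

indicial: r^2 - 9 r + 20 = 0; roots r_1 = 5, r_2 = 4


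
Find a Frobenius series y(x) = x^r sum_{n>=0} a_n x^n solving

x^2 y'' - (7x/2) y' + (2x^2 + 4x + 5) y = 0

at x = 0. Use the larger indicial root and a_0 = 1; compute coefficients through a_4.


Write in Frobenius form y'' + (p(x)/x) y' + (q(x)/x^2) y = 0:
  p(x) = -7/2,  q(x) = 2x^2 + 4x + 5.
Indicial equation: r(r-1) + (-7/2) r + (5) = 0 -> roots r_1 = 5/2, r_2 = 2.
Take r = r_1 = 5/2. Let y(x) = x^r sum_{n>=0} a_n x^n with a_0 = 1.
Substitute y = x^r sum a_n x^n and match x^{r+n}. The recurrence is
  D(n) a_n + 4 a_{n-1} + 2 a_{n-2} = 0,  where D(n) = (r+n)(r+n-1) + (-7/2)(r+n) + (5).
  a_n = [-4 a_{n-1} - 2 a_{n-2}] / D(n).
Since the indicial polynomial factors as (r - r_1)(r - r_2), D(n) = (r_1 + n - r_1)(r_1 + n - r_2) = n(n + 1/2).
Evaluating step by step (a_0 = 1):
  n = 1: D(1) = 1(1 + 1/2) = 3/2; numerator = -4(1) = -4; a_1 = (-4)/(3/2) = -8/3
  n = 2: D(2) = 2(2 + 1/2) = 5; numerator = -4(-8/3) - 2(1) = 26/3; a_2 = (26/3)/(5) = 26/15
  n = 3: D(3) = 3(3 + 1/2) = 21/2; numerator = -4(26/15) - 2(-8/3) = -8/5; a_3 = (-8/5)/(21/2) = -16/105
  n = 4: D(4) = 4(4 + 1/2) = 18; numerator = -4(-16/105) - 2(26/15) = -20/7; a_4 = (-20/7)/(18) = -10/63

r = 5/2; a_0 = 1; a_1 = -8/3; a_2 = 26/15; a_3 = -16/105; a_4 = -10/63


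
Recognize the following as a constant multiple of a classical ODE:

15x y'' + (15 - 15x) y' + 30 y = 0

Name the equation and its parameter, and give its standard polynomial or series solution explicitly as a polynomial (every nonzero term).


All three coefficients share the factor 15; dividing through by 15 gives  x y'' + (1 - x) y' + 2 y = 0.
This matches the Laguerre equation x y'' + (1 - x) y' + n y = 0 with n = 2; the polynomial solution is L_2(x).
With y = sum_k a_k x^k, matching x^k gives (k+1)k a_{k+1} + (k+1) a_{k+1} - k a_k + n a_k = 0, i.e. (k+1)^2 a_{k+1} = (k - n) a_k = (k - 2) a_k. The right side vanishes at k = 2, so the series terminates at degree 2.
Standard normalization L_n(0) = 1 gives a_0 = 1. Work upward with a_{k+1} = (k - 2) a_k / (k+1)^2:
  a_1 = (0 - 2)(1) / 1^2 = -2/1 = -2
  a_2 = (1 - 2)(-2) / 2^2 = 2/4 = 1/2
Hence L_2(x) = x^2/2 - 2 x + 1.

L_2(x); series = x^2/2 - 2 x + 1


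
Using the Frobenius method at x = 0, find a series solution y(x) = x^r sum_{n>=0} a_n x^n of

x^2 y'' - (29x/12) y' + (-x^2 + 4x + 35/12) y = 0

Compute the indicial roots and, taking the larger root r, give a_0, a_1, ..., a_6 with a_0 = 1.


Write in Frobenius form y'' + (p(x)/x) y' + (q(x)/x^2) y = 0:
  p(x) = -29/12,  q(x) = -x^2 + 4x + 35/12.
Indicial equation: r(r-1) + (-29/12) r + (35/12) = 0 -> roots r_1 = 7/4, r_2 = 5/3.
Take r = r_1 = 7/4. Let y(x) = x^r sum_{n>=0} a_n x^n with a_0 = 1.
Substitute y = x^r sum a_n x^n and match x^{r+n}. The recurrence is
  D(n) a_n + 4 a_{n-1} - 1 a_{n-2} = 0,  where D(n) = (r+n)(r+n-1) + (-29/12)(r+n) + (35/12).
  a_n = [-4 a_{n-1} + 1 a_{n-2}] / D(n).
Since the indicial polynomial factors as (r - r_1)(r - r_2), D(n) = (r_1 + n - r_1)(r_1 + n - r_2) = n(n + 1/12).
Evaluating step by step (a_0 = 1):
  n = 1: D(1) = 1(1 + 1/12) = 13/12; numerator = -4(1) = -4; a_1 = (-4)/(13/12) = -48/13
  n = 2: D(2) = 2(2 + 1/12) = 25/6; numerator = -4(-48/13) + 1(1) = 205/13; a_2 = (205/13)/(25/6) = 246/65
  n = 3: D(3) = 3(3 + 1/12) = 37/4; numerator = -4(246/65) + 1(-48/13) = -1224/65; a_3 = (-1224/65)/(37/4) = -4896/2405
  n = 4: D(4) = 4(4 + 1/12) = 49/3; numerator = -4(-4896/2405) + 1(246/65) = 28686/2405; a_4 = (28686/2405)/(49/3) = 12294/16835
  n = 5: D(5) = 5(5 + 1/12) = 305/12; numerator = -4(12294/16835) + 1(-4896/2405) = -83448/16835; a_5 = (-83448/16835)/(305/12) = -16416/84175
  n = 6: D(6) = 6(6 + 1/12) = 73/2; numerator = -4(-16416/84175) + 1(12294/16835) = 18162/12025; a_6 = (18162/12025)/(73/2) = 36324/877825

r = 7/4; a_0 = 1; a_1 = -48/13; a_2 = 246/65; a_3 = -4896/2405; a_4 = 12294/16835; a_5 = -16416/84175; a_6 = 36324/877825


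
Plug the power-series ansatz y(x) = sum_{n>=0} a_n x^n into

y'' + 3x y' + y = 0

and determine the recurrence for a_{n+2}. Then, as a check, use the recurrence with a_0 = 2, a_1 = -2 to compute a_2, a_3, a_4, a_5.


Substitute y = sum_n a_n x^n.
y''(x) has coefficient (n+2)(n+1) a_{n+2} at x^n;
3 x y'(x) has coefficient 3 n a_n at x^n (shift);
y(x) has coefficient 1 a_n at x^n.
Matching x^n: (n+2)(n+1) a_{n+2} + (3n + 1) a_n = 0.
Thus a_{n+2} = (-3n - 1) / ((n+1)(n+2)) * a_n.

Check with a_0 = 2, a_1 = -2 (apply the recurrence for n = 0, 1, 2, 3): a_0 = 2, a_1 = -2, a_2 = -1, a_3 = 4/3, a_4 = 7/12, a_5 = -2/3.

a_(n+2) = (-3n - 1) / ((n+1)(n+2)) * a_n; check: a_0 = 2, a_1 = -2, a_2 = -1, a_3 = 4/3, a_4 = 7/12, a_5 = -2/3


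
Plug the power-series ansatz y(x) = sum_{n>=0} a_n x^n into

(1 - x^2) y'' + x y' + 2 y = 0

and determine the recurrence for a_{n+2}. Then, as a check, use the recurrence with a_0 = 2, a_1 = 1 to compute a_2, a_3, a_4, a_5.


Substitute y = sum_n a_n x^n.
(1 - 1 x^2) y'' contributes (n+2)(n+1) a_{n+2} - n(n-1) a_n at x^n.
x y'(x) contributes n a_n at x^n.
2 y(x) contributes 2 a_n at x^n.
Matching x^n: (n+2)(n+1) a_{n+2} + (-n(n-1) + n + 2) a_n = 0.
Thus a_{n+2} = (n(n-1) - n - 2) / ((n+1)(n+2)) * a_n.

Check with a_0 = 2, a_1 = 1 (apply the recurrence for n = 0, 1, 2, 3): a_0 = 2, a_1 = 1, a_2 = -2, a_3 = -1/2, a_4 = 1/3, a_5 = -1/40.

a_(n+2) = (n(n-1) - n - 2) / ((n+1)(n+2)) * a_n; check: a_0 = 2, a_1 = 1, a_2 = -2, a_3 = -1/2, a_4 = 1/3, a_5 = -1/40


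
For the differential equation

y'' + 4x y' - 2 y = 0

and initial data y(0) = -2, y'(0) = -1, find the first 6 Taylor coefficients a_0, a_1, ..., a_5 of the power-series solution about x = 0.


Ansatz: y(x) = sum_{n>=0} a_n x^n, so y'(x) = sum_{n>=1} n a_n x^(n-1) and y''(x) = sum_{n>=2} n(n-1) a_n x^(n-2).
Substitute into P(x) y'' + Q(x) y' + R(x) y = 0 with P(x) = 1, Q(x) = 4x, R(x) = -2, and match powers of x.
Initial conditions: a_0 = -2, a_1 = -1.
Setting the coefficient of each power of x to zero and solving order by order (substituting the coefficients already found):
  x^0: 2 a_2 - 2 a_0 = 0  ->  2 a_2 = 2 a_0 = -4  ->  a_2 = -2
  x^1: 6 a_3 + 2 a_1 = 0  ->  6 a_3 = -2 a_1 = 2  ->  a_3 = 1/3
  x^2: 12 a_4 + 6 a_2 = 0  ->  12 a_4 = -6 a_2 = 12  ->  a_4 = 1
  x^3: 20 a_5 + 10 a_3 = 0  ->  20 a_5 = -10 a_3 = -10/3  ->  a_5 = -1/6
Truncated series: y(x) = -2 - x - 2 x^2 + (1/3) x^3 + x^4 - (1/6) x^5 + O(x^6).

a_0 = -2; a_1 = -1; a_2 = -2; a_3 = 1/3; a_4 = 1; a_5 = -1/6


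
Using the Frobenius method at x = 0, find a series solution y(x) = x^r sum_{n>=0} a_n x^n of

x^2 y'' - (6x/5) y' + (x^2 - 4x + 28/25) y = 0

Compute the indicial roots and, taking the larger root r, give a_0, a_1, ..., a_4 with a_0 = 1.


Write in Frobenius form y'' + (p(x)/x) y' + (q(x)/x^2) y = 0:
  p(x) = -6/5,  q(x) = x^2 - 4x + 28/25.
Indicial equation: r(r-1) + (-6/5) r + (28/25) = 0 -> roots r_1 = 7/5, r_2 = 4/5.
Take r = r_1 = 7/5. Let y(x) = x^r sum_{n>=0} a_n x^n with a_0 = 1.
Substitute y = x^r sum a_n x^n and match x^{r+n}. The recurrence is
  D(n) a_n - 4 a_{n-1} + 1 a_{n-2} = 0,  where D(n) = (r+n)(r+n-1) + (-6/5)(r+n) + (28/25).
  a_n = [4 a_{n-1} - 1 a_{n-2}] / D(n).
Since the indicial polynomial factors as (r - r_1)(r - r_2), D(n) = (r_1 + n - r_1)(r_1 + n - r_2) = n(n + 3/5).
Evaluating step by step (a_0 = 1):
  n = 1: D(1) = 1(1 + 3/5) = 8/5; numerator = 4(1) = 4; a_1 = (4)/(8/5) = 5/2
  n = 2: D(2) = 2(2 + 3/5) = 26/5; numerator = 4(5/2) - 1(1) = 9; a_2 = (9)/(26/5) = 45/26
  n = 3: D(3) = 3(3 + 3/5) = 54/5; numerator = 4(45/26) - 1(5/2) = 115/26; a_3 = (115/26)/(54/5) = 575/1404
  n = 4: D(4) = 4(4 + 3/5) = 92/5; numerator = 4(575/1404) - 1(45/26) = -5/54; a_4 = (-5/54)/(92/5) = -25/4968

r = 7/5; a_0 = 1; a_1 = 5/2; a_2 = 45/26; a_3 = 575/1404; a_4 = -25/4968


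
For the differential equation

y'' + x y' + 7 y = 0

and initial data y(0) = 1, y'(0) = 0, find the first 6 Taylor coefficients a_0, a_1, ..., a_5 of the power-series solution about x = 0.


Ansatz: y(x) = sum_{n>=0} a_n x^n, so y'(x) = sum_{n>=1} n a_n x^(n-1) and y''(x) = sum_{n>=2} n(n-1) a_n x^(n-2).
Substitute into P(x) y'' + Q(x) y' + R(x) y = 0 with P(x) = 1, Q(x) = x, R(x) = 7, and match powers of x.
Initial conditions: a_0 = 1, a_1 = 0.
Setting the coefficient of each power of x to zero and solving order by order (substituting the coefficients already found):
  x^0: 2 a_2 + 7 a_0 = 0  ->  2 a_2 = -7 a_0 = -7  ->  a_2 = -7/2
  x^1: 6 a_3 + 8 a_1 = 0  ->  6 a_3 = -8 a_1 = 0  ->  a_3 = 0
  x^2: 12 a_4 + 9 a_2 = 0  ->  12 a_4 = -9 a_2 = 63/2  ->  a_4 = 21/8
  x^3: 20 a_5 + 10 a_3 = 0  ->  20 a_5 = -10 a_3 = 0  ->  a_5 = 0
Truncated series: y(x) = 1 - (7/2) x^2 + (21/8) x^4 + O(x^6).

a_0 = 1; a_1 = 0; a_2 = -7/2; a_3 = 0; a_4 = 21/8; a_5 = 0


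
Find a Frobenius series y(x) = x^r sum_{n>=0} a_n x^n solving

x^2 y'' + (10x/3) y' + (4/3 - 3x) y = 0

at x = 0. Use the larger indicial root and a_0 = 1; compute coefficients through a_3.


Write in Frobenius form y'' + (p(x)/x) y' + (q(x)/x^2) y = 0:
  p(x) = 10/3,  q(x) = 4/3 - 3x.
Indicial equation: r(r-1) + (10/3) r + (4/3) = 0 -> roots r_1 = -1, r_2 = -4/3.
Take r = r_1 = -1. Let y(x) = x^r sum_{n>=0} a_n x^n with a_0 = 1.
Substitute y = x^r sum a_n x^n and match x^{r+n}. The recurrence is
  D(n) a_n - 3 a_{n-1} = 0,  where D(n) = (r+n)(r+n-1) + (10/3)(r+n) + (4/3).
  a_n = 3 / D(n) * a_{n-1}.
Since the indicial polynomial factors as (r - r_1)(r - r_2), D(n) = (r_1 + n - r_1)(r_1 + n - r_2) = n(n + 1/3).
Evaluating step by step (a_0 = 1):
  n = 1: D(1) = 1(1 + 1/3) = 4/3; numerator = 3(1) = 3; a_1 = (3)/(4/3) = 9/4
  n = 2: D(2) = 2(2 + 1/3) = 14/3; numerator = 3(9/4) = 27/4; a_2 = (27/4)/(14/3) = 81/56
  n = 3: D(3) = 3(3 + 1/3) = 10; numerator = 3(81/56) = 243/56; a_3 = (243/56)/(10) = 243/560

r = -1; a_0 = 1; a_1 = 9/4; a_2 = 81/56; a_3 = 243/560


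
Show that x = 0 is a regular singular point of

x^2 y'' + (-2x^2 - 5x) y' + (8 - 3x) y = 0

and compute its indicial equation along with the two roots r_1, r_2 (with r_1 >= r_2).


Divide by x^2 to reach normal form y'' + P_1(x) y' + P_2(x) y = 0 with P_1(x) = -2 - 5/x and P_2(x) = -3/x + 8/x^2.
x = 0 is a singular point because the y'-coefficient -2 - 5/x has a pole at x = 0 and the y-coefficient -3/x + 8/x^2 has a pole at x = 0.
It is a regular singular point because x P_1(x) = p(x) = -2x - 5 and x^2 P_2(x) = q(x) = 8 - 3x are polynomials, hence analytic at x = 0.
p(0) = -5,  q(0) = 8.
Indicial equation: r(r-1) + p(0) r + q(0) = 0, i.e. r^2 + (p(0) - 1) r + q(0) = 0, i.e. r^2 - 6 r + 8 = 0.
Discriminant: (-6)^2 - 4(8) = 4, so r = (6 ± 2)/2.
Solving: r_1 = 4, r_2 = 2.

indicial: r^2 - 6 r + 8 = 0; roots r_1 = 4, r_2 = 2


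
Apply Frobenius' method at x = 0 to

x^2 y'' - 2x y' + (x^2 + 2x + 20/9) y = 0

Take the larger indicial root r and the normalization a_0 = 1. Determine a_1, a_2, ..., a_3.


Write in Frobenius form y'' + (p(x)/x) y' + (q(x)/x^2) y = 0:
  p(x) = -2,  q(x) = x^2 + 2x + 20/9.
Indicial equation: r(r-1) + (-2) r + (20/9) = 0 -> roots r_1 = 5/3, r_2 = 4/3.
Take r = r_1 = 5/3. Let y(x) = x^r sum_{n>=0} a_n x^n with a_0 = 1.
Substitute y = x^r sum a_n x^n and match x^{r+n}. The recurrence is
  D(n) a_n + 2 a_{n-1} + 1 a_{n-2} = 0,  where D(n) = (r+n)(r+n-1) + (-2)(r+n) + (20/9).
  a_n = [-2 a_{n-1} - 1 a_{n-2}] / D(n).
Since the indicial polynomial factors as (r - r_1)(r - r_2), D(n) = (r_1 + n - r_1)(r_1 + n - r_2) = n(n + 1/3).
Evaluating step by step (a_0 = 1):
  n = 1: D(1) = 1(1 + 1/3) = 4/3; numerator = -2(1) = -2; a_1 = (-2)/(4/3) = -3/2
  n = 2: D(2) = 2(2 + 1/3) = 14/3; numerator = -2(-3/2) - 1(1) = 2; a_2 = (2)/(14/3) = 3/7
  n = 3: D(3) = 3(3 + 1/3) = 10; numerator = -2(3/7) - 1(-3/2) = 9/14; a_3 = (9/14)/(10) = 9/140

r = 5/3; a_0 = 1; a_1 = -3/2; a_2 = 3/7; a_3 = 9/140


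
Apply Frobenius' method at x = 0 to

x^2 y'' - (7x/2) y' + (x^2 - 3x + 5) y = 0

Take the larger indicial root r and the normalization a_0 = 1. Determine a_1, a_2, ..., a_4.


Write in Frobenius form y'' + (p(x)/x) y' + (q(x)/x^2) y = 0:
  p(x) = -7/2,  q(x) = x^2 - 3x + 5.
Indicial equation: r(r-1) + (-7/2) r + (5) = 0 -> roots r_1 = 5/2, r_2 = 2.
Take r = r_1 = 5/2. Let y(x) = x^r sum_{n>=0} a_n x^n with a_0 = 1.
Substitute y = x^r sum a_n x^n and match x^{r+n}. The recurrence is
  D(n) a_n - 3 a_{n-1} + 1 a_{n-2} = 0,  where D(n) = (r+n)(r+n-1) + (-7/2)(r+n) + (5).
  a_n = [3 a_{n-1} - 1 a_{n-2}] / D(n).
Since the indicial polynomial factors as (r - r_1)(r - r_2), D(n) = (r_1 + n - r_1)(r_1 + n - r_2) = n(n + 1/2).
Evaluating step by step (a_0 = 1):
  n = 1: D(1) = 1(1 + 1/2) = 3/2; numerator = 3(1) = 3; a_1 = (3)/(3/2) = 2
  n = 2: D(2) = 2(2 + 1/2) = 5; numerator = 3(2) - 1(1) = 5; a_2 = (5)/(5) = 1
  n = 3: D(3) = 3(3 + 1/2) = 21/2; numerator = 3(1) - 1(2) = 1; a_3 = (1)/(21/2) = 2/21
  n = 4: D(4) = 4(4 + 1/2) = 18; numerator = 3(2/21) - 1(1) = -5/7; a_4 = (-5/7)/(18) = -5/126

r = 5/2; a_0 = 1; a_1 = 2; a_2 = 1; a_3 = 2/21; a_4 = -5/126


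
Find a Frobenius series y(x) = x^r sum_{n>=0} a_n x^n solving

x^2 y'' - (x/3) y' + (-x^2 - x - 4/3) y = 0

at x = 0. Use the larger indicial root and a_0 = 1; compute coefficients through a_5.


Write in Frobenius form y'' + (p(x)/x) y' + (q(x)/x^2) y = 0:
  p(x) = -1/3,  q(x) = -x^2 - x - 4/3.
Indicial equation: r(r-1) + (-1/3) r + (-4/3) = 0 -> roots r_1 = 2, r_2 = -2/3.
Take r = r_1 = 2. Let y(x) = x^r sum_{n>=0} a_n x^n with a_0 = 1.
Substitute y = x^r sum a_n x^n and match x^{r+n}. The recurrence is
  D(n) a_n - 1 a_{n-1} - 1 a_{n-2} = 0,  where D(n) = (r+n)(r+n-1) + (-1/3)(r+n) + (-4/3).
  a_n = [1 a_{n-1} + 1 a_{n-2}] / D(n).
Since the indicial polynomial factors as (r - r_1)(r - r_2), D(n) = (r_1 + n - r_1)(r_1 + n - r_2) = n(n + 8/3).
Evaluating step by step (a_0 = 1):
  n = 1: D(1) = 1(1 + 8/3) = 11/3; numerator = 1(1) = 1; a_1 = (1)/(11/3) = 3/11
  n = 2: D(2) = 2(2 + 8/3) = 28/3; numerator = 1(3/11) + 1(1) = 14/11; a_2 = (14/11)/(28/3) = 3/22
  n = 3: D(3) = 3(3 + 8/3) = 17; numerator = 1(3/22) + 1(3/11) = 9/22; a_3 = (9/22)/(17) = 9/374
  n = 4: D(4) = 4(4 + 8/3) = 80/3; numerator = 1(9/374) + 1(3/22) = 30/187; a_4 = (30/187)/(80/3) = 9/1496
  n = 5: D(5) = 5(5 + 8/3) = 115/3; numerator = 1(9/1496) + 1(9/374) = 45/1496; a_5 = (45/1496)/(115/3) = 27/34408

r = 2; a_0 = 1; a_1 = 3/11; a_2 = 3/22; a_3 = 9/374; a_4 = 9/1496; a_5 = 27/34408


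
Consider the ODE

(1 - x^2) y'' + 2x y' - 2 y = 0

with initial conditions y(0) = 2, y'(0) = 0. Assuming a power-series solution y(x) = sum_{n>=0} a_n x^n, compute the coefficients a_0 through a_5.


Ansatz: y(x) = sum_{n>=0} a_n x^n, so y'(x) = sum_{n>=1} n a_n x^(n-1) and y''(x) = sum_{n>=2} n(n-1) a_n x^(n-2).
Substitute into P(x) y'' + Q(x) y' + R(x) y = 0 with P(x) = 1 - x^2, Q(x) = 2x, R(x) = -2, and match powers of x.
Initial conditions: a_0 = 2, a_1 = 0.
Setting the coefficient of each power of x to zero and solving order by order (substituting the coefficients already found):
  x^0: 2 a_2 - 2 a_0 = 0  ->  2 a_2 = 2 a_0 = 4  ->  a_2 = 2
  x^1: 6 a_3 = 0  ->  a_3 = 0
  x^2: 12 a_4 = 0  ->  a_4 = 0
  x^3: 20 a_5 - 2 a_3 = 0  ->  20 a_5 = 2 a_3 = 0  ->  a_5 = 0
Truncated series: y(x) = 2 + 2 x^2 + O(x^6).

a_0 = 2; a_1 = 0; a_2 = 2; a_3 = 0; a_4 = 0; a_5 = 0


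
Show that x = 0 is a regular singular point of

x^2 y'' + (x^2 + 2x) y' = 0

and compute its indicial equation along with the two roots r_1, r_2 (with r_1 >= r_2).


Divide by x^2 to reach normal form y'' + P_1(x) y' + P_2(x) y = 0 with P_1(x) = 1 + 2/x and P_2(x) = 0.
x = 0 is a singular point because the y'-coefficient 1 + 2/x has a pole at x = 0.
It is a regular singular point because x P_1(x) = p(x) = x + 2 and x^2 P_2(x) = q(x) = 0 are polynomials, hence analytic at x = 0.
p(0) = 2,  q(0) = 0.
Indicial equation: r(r-1) + p(0) r + q(0) = 0, i.e. r^2 + (p(0) - 1) r + q(0) = 0, i.e. r^2 + 1 r = 0.
Discriminant: (1)^2 - 4(0) = 1, so r = (-1 ± 1)/2.
Solving: r_1 = 0, r_2 = -1.

indicial: r^2 + 1 r = 0; roots r_1 = 0, r_2 = -1


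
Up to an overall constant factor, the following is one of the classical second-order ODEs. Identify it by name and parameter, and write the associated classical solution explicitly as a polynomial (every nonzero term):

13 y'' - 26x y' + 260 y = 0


All three coefficients share the factor 13; dividing through by 13 gives  y'' - 2x y' + 20 y = 0.
This matches the Hermite equation y'' - 2x y' + 2n y = 0 with 2n = 20, so n = 10; the polynomial solution is H_10(x).
With y = sum_k a_k x^k, matching x^k gives (k+2)(k+1) a_{k+2} = 2(k - n) a_k = 2(k - 10) a_k. The right side vanishes at k = 10, so the series with the parity of 10 terminates at degree 10.
Standard normalization: leading coefficient of H_n is 2^n, so a_10 = 2^10 = 1024. Work downward with a_k = (k+1)(k+2) a_{k+2} / (2(k - n)):
  a_8 = (9)(10)(1024) / (2(8 - 10)) = 92160/(-4) = -23040
  a_6 = (7)(8)(-23040) / (2(6 - 10)) = -1290240/(-8) = 161280
  a_4 = (5)(6)(161280) / (2(4 - 10)) = 4838400/(-12) = -403200
  a_2 = (3)(4)(-403200) / (2(2 - 10)) = -4838400/(-16) = 302400
  a_0 = (1)(2)(302400) / (2(0 - 10)) = 604800/(-20) = -30240
Hence H_10(x) = 1024 x^10 - 23040 x^8 + 161280 x^6 - 403200 x^4 + 302400 x^2 - 30240.

H_10(x); series = 1024 x^10 - 23040 x^8 + 161280 x^6 - 403200 x^4 + 302400 x^2 - 30240


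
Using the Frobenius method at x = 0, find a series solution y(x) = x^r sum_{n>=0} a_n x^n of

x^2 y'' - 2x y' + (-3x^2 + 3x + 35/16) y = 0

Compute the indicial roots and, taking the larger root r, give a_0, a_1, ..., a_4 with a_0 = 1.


Write in Frobenius form y'' + (p(x)/x) y' + (q(x)/x^2) y = 0:
  p(x) = -2,  q(x) = -3x^2 + 3x + 35/16.
Indicial equation: r(r-1) + (-2) r + (35/16) = 0 -> roots r_1 = 7/4, r_2 = 5/4.
Take r = r_1 = 7/4. Let y(x) = x^r sum_{n>=0} a_n x^n with a_0 = 1.
Substitute y = x^r sum a_n x^n and match x^{r+n}. The recurrence is
  D(n) a_n + 3 a_{n-1} - 3 a_{n-2} = 0,  where D(n) = (r+n)(r+n-1) + (-2)(r+n) + (35/16).
  a_n = [-3 a_{n-1} + 3 a_{n-2}] / D(n).
Since the indicial polynomial factors as (r - r_1)(r - r_2), D(n) = (r_1 + n - r_1)(r_1 + n - r_2) = n(n + 1/2).
Evaluating step by step (a_0 = 1):
  n = 1: D(1) = 1(1 + 1/2) = 3/2; numerator = -3(1) = -3; a_1 = (-3)/(3/2) = -2
  n = 2: D(2) = 2(2 + 1/2) = 5; numerator = -3(-2) + 3(1) = 9; a_2 = (9)/(5) = 9/5
  n = 3: D(3) = 3(3 + 1/2) = 21/2; numerator = -3(9/5) + 3(-2) = -57/5; a_3 = (-57/5)/(21/2) = -38/35
  n = 4: D(4) = 4(4 + 1/2) = 18; numerator = -3(-38/35) + 3(9/5) = 303/35; a_4 = (303/35)/(18) = 101/210

r = 7/4; a_0 = 1; a_1 = -2; a_2 = 9/5; a_3 = -38/35; a_4 = 101/210


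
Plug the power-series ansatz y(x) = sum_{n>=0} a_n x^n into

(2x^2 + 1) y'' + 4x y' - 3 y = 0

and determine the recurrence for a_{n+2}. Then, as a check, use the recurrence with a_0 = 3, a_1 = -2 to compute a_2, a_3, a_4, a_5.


Substitute y = sum_n a_n x^n.
(1 + 2 x^2) y'' contributes (n+2)(n+1) a_{n+2} + 2 n(n-1) a_n at x^n.
4 x y'(x) contributes 4 n a_n at x^n.
-3 y(x) contributes -3 a_n at x^n.
Matching x^n: (n+2)(n+1) a_{n+2} + (2 n(n-1) + 4 n - 3) a_n = 0.
Thus a_{n+2} = (-2 n(n-1) - 4 n + 3) / ((n+1)(n+2)) * a_n.

Check with a_0 = 3, a_1 = -2 (apply the recurrence for n = 0, 1, 2, 3): a_0 = 3, a_1 = -2, a_2 = 9/2, a_3 = 1/3, a_4 = -27/8, a_5 = -7/20.

a_(n+2) = (-2 n(n-1) - 4 n + 3) / ((n+1)(n+2)) * a_n; check: a_0 = 3, a_1 = -2, a_2 = 9/2, a_3 = 1/3, a_4 = -27/8, a_5 = -7/20


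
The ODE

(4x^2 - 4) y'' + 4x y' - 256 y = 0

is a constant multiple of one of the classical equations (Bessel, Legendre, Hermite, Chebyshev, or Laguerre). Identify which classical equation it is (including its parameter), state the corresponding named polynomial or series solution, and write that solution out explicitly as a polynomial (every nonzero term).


All three coefficients share the factor -4; dividing through by -4 gives  (1 - x^2) y'' - x y' + 64 y = 0.
This matches the Chebyshev equation (1 - x^2) y'' - x y' + n^2 y = 0 (note the -x y' term, not -2x y') with n^2 = 64, so n = 8; the polynomial solution is T_8(x).
With y = sum_k a_k x^k, matching x^k gives (k+2)(k+1) a_{k+2} = (k^2 - n^2) a_k = (k - 8)(k + 8) a_k. The right side vanishes at k = 8, so the series with the parity of 8 terminates at degree 8.
Standard normalization: leading coefficient of T_n is 2^(n-1), so a_8 = 2^7 = 128. Work downward with a_k = (k+1)(k+2) a_{k+2} / ((k - 8)(k + 8)):
  a_6 = (7)(8)(128) / ((6 - 8)(6 + 8)) = 7168/(-28) = -256
  a_4 = (5)(6)(-256) / ((4 - 8)(4 + 8)) = -7680/(-48) = 160
  a_2 = (3)(4)(160) / ((2 - 8)(2 + 8)) = 1920/(-60) = -32
  a_0 = (1)(2)(-32) / ((0 - 8)(0 + 8)) = -64/(-64) = 1
Hence T_8(x) = 128 x^8 - 256 x^6 + 160 x^4 - 32 x^2 + 1.

T_8(x); series = 128 x^8 - 256 x^6 + 160 x^4 - 32 x^2 + 1


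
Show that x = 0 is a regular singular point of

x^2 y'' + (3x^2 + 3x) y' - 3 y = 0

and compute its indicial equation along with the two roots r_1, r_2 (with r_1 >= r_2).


Divide by x^2 to reach normal form y'' + P_1(x) y' + P_2(x) y = 0 with P_1(x) = 3 + 3/x and P_2(x) = -3/x^2.
x = 0 is a singular point because the y'-coefficient 3 + 3/x has a pole at x = 0 and the y-coefficient -3/x^2 has a pole at x = 0.
It is a regular singular point because x P_1(x) = p(x) = 3x + 3 and x^2 P_2(x) = q(x) = -3 are polynomials, hence analytic at x = 0.
p(0) = 3,  q(0) = -3.
Indicial equation: r(r-1) + p(0) r + q(0) = 0, i.e. r^2 + (p(0) - 1) r + q(0) = 0, i.e. r^2 + 2 r - 3 = 0.
Discriminant: (2)^2 - 4(-3) = 16, so r = (-2 ± 4)/2.
Solving: r_1 = 1, r_2 = -3.

indicial: r^2 + 2 r - 3 = 0; roots r_1 = 1, r_2 = -3


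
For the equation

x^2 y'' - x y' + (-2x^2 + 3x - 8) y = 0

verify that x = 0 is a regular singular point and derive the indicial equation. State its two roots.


Divide by x^2 to reach normal form y'' + P_1(x) y' + P_2(x) y = 0 with P_1(x) = -1/x and P_2(x) = -2 + 3/x - 8/x^2.
x = 0 is a singular point because the y'-coefficient -1/x has a pole at x = 0 and the y-coefficient -2 + 3/x - 8/x^2 has a pole at x = 0.
It is a regular singular point because x P_1(x) = p(x) = -1 and x^2 P_2(x) = q(x) = -2x^2 + 3x - 8 are polynomials, hence analytic at x = 0.
p(0) = -1,  q(0) = -8.
Indicial equation: r(r-1) + p(0) r + q(0) = 0, i.e. r^2 + (p(0) - 1) r + q(0) = 0, i.e. r^2 - 2 r - 8 = 0.
Discriminant: (-2)^2 - 4(-8) = 36, so r = (2 ± 6)/2.
Solving: r_1 = 4, r_2 = -2.

indicial: r^2 - 2 r - 8 = 0; roots r_1 = 4, r_2 = -2


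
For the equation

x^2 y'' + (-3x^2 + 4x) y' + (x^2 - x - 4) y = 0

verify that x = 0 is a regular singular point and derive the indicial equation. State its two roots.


Divide by x^2 to reach normal form y'' + P_1(x) y' + P_2(x) y = 0 with P_1(x) = -3 + 4/x and P_2(x) = 1 - 1/x - 4/x^2.
x = 0 is a singular point because the y'-coefficient -3 + 4/x has a pole at x = 0 and the y-coefficient 1 - 1/x - 4/x^2 has a pole at x = 0.
It is a regular singular point because x P_1(x) = p(x) = 4 - 3x and x^2 P_2(x) = q(x) = x^2 - x - 4 are polynomials, hence analytic at x = 0.
p(0) = 4,  q(0) = -4.
Indicial equation: r(r-1) + p(0) r + q(0) = 0, i.e. r^2 + (p(0) - 1) r + q(0) = 0, i.e. r^2 + 3 r - 4 = 0.
Discriminant: (3)^2 - 4(-4) = 25, so r = (-3 ± 5)/2.
Solving: r_1 = 1, r_2 = -4.

indicial: r^2 + 3 r - 4 = 0; roots r_1 = 1, r_2 = -4


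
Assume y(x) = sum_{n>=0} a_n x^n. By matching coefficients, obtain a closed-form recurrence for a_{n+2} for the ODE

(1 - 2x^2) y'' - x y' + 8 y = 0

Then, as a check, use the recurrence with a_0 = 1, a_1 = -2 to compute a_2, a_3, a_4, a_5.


Substitute y = sum_n a_n x^n.
(1 - 2 x^2) y'' contributes (n+2)(n+1) a_{n+2} - 2 n(n-1) a_n at x^n.
-x y'(x) contributes -n a_n at x^n.
8 y(x) contributes 8 a_n at x^n.
Matching x^n: (n+2)(n+1) a_{n+2} + (-2 n(n-1) - n + 8) a_n = 0.
Thus a_{n+2} = (2 n(n-1) + n - 8) / ((n+1)(n+2)) * a_n.

Check with a_0 = 1, a_1 = -2 (apply the recurrence for n = 0, 1, 2, 3): a_0 = 1, a_1 = -2, a_2 = -4, a_3 = 7/3, a_4 = 2/3, a_5 = 49/60.

a_(n+2) = (2 n(n-1) + n - 8) / ((n+1)(n+2)) * a_n; check: a_0 = 1, a_1 = -2, a_2 = -4, a_3 = 7/3, a_4 = 2/3, a_5 = 49/60


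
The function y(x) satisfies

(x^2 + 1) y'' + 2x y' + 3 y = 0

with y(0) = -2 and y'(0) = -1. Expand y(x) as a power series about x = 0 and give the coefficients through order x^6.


Ansatz: y(x) = sum_{n>=0} a_n x^n, so y'(x) = sum_{n>=1} n a_n x^(n-1) and y''(x) = sum_{n>=2} n(n-1) a_n x^(n-2).
Substitute into P(x) y'' + Q(x) y' + R(x) y = 0 with P(x) = x^2 + 1, Q(x) = 2x, R(x) = 3, and match powers of x.
Initial conditions: a_0 = -2, a_1 = -1.
Setting the coefficient of each power of x to zero and solving order by order (substituting the coefficients already found):
  x^0: 2 a_2 + 3 a_0 = 0  ->  2 a_2 = -3 a_0 = 6  ->  a_2 = 3
  x^1: 6 a_3 + 5 a_1 = 0  ->  6 a_3 = -5 a_1 = 5  ->  a_3 = 5/6
  x^2: 12 a_4 + 9 a_2 = 0  ->  12 a_4 = -9 a_2 = -27  ->  a_4 = -9/4
  x^3: 20 a_5 + 15 a_3 = 0  ->  20 a_5 = -15 a_3 = -25/2  ->  a_5 = -5/8
  x^4: 30 a_6 + 23 a_4 = 0  ->  30 a_6 = -23 a_4 = 207/4  ->  a_6 = 69/40
Truncated series: y(x) = -2 - x + 3 x^2 + (5/6) x^3 - (9/4) x^4 - (5/8) x^5 + (69/40) x^6 + O(x^7).

a_0 = -2; a_1 = -1; a_2 = 3; a_3 = 5/6; a_4 = -9/4; a_5 = -5/8; a_6 = 69/40


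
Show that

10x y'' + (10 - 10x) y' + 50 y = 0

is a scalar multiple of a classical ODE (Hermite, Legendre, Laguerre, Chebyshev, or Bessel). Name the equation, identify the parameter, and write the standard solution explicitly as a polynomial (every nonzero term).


All three coefficients share the factor 10; dividing through by 10 gives  x y'' + (1 - x) y' + 5 y = 0.
This matches the Laguerre equation x y'' + (1 - x) y' + n y = 0 with n = 5; the polynomial solution is L_5(x).
With y = sum_k a_k x^k, matching x^k gives (k+1)k a_{k+1} + (k+1) a_{k+1} - k a_k + n a_k = 0, i.e. (k+1)^2 a_{k+1} = (k - n) a_k = (k - 5) a_k. The right side vanishes at k = 5, so the series terminates at degree 5.
Standard normalization L_n(0) = 1 gives a_0 = 1. Work upward with a_{k+1} = (k - 5) a_k / (k+1)^2:
  a_1 = (0 - 5)(1) / 1^2 = -5/1 = -5
  a_2 = (1 - 5)(-5) / 2^2 = 20/4 = 5
  a_3 = (2 - 5)(5) / 3^2 = -15/9 = -5/3
  a_4 = (3 - 5)(-5/3) / 4^2 = (10/3)/16 = 5/24
  a_5 = (4 - 5)(5/24) / 5^2 = (-5/24)/25 = -1/120
Hence L_5(x) = -x^5/120 + 5 x^4/24 - 5 x^3/3 + 5 x^2 - 5 x + 1.

L_5(x); series = -x^5/120 + 5 x^4/24 - 5 x^3/3 + 5 x^2 - 5 x + 1


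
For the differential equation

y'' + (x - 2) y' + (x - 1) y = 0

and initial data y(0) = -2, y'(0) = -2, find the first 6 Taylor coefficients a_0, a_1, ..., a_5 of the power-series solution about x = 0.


Ansatz: y(x) = sum_{n>=0} a_n x^n, so y'(x) = sum_{n>=1} n a_n x^(n-1) and y''(x) = sum_{n>=2} n(n-1) a_n x^(n-2).
Substitute into P(x) y'' + Q(x) y' + R(x) y = 0 with P(x) = 1, Q(x) = x - 2, R(x) = x - 1, and match powers of x.
Initial conditions: a_0 = -2, a_1 = -2.
Setting the coefficient of each power of x to zero and solving order by order (substituting the coefficients already found):
  x^0: 2 a_2 - 2 a_1 - a_0 = 0  ->  2 a_2 = 2 a_1 + a_0 = -6  ->  a_2 = -3
  x^1: 6 a_3 - 4 a_2 + a_0 = 0  ->  6 a_3 = 4 a_2 - a_0 = -10  ->  a_3 = -5/3
  x^2: 12 a_4 - 6 a_3 + a_2 + a_1 = 0  ->  12 a_4 = 6 a_3 - a_2 - a_1 = -5  ->  a_4 = -5/12
  x^3: 20 a_5 - 8 a_4 + 2 a_3 + a_2 = 0  ->  20 a_5 = 8 a_4 - 2 a_3 - a_2 = 3  ->  a_5 = 3/20
Truncated series: y(x) = -2 - 2 x - 3 x^2 - (5/3) x^3 - (5/12) x^4 + (3/20) x^5 + O(x^6).

a_0 = -2; a_1 = -2; a_2 = -3; a_3 = -5/3; a_4 = -5/12; a_5 = 3/20


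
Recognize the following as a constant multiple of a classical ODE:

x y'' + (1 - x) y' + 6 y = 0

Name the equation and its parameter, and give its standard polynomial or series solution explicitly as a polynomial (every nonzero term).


The equation is already in a standard form:  x y'' + (1 - x) y' + 6 y = 0.
This matches the Laguerre equation x y'' + (1 - x) y' + n y = 0 with n = 6; the polynomial solution is L_6(x).
With y = sum_k a_k x^k, matching x^k gives (k+1)k a_{k+1} + (k+1) a_{k+1} - k a_k + n a_k = 0, i.e. (k+1)^2 a_{k+1} = (k - n) a_k = (k - 6) a_k. The right side vanishes at k = 6, so the series terminates at degree 6.
Standard normalization L_n(0) = 1 gives a_0 = 1. Work upward with a_{k+1} = (k - 6) a_k / (k+1)^2:
  a_1 = (0 - 6)(1) / 1^2 = -6/1 = -6
  a_2 = (1 - 6)(-6) / 2^2 = 30/4 = 15/2
  a_3 = (2 - 6)(15/2) / 3^2 = -30/9 = -10/3
  a_4 = (3 - 6)(-10/3) / 4^2 = 10/16 = 5/8
  a_5 = (4 - 6)(5/8) / 5^2 = (-5/4)/25 = -1/20
  a_6 = (5 - 6)(-1/20) / 6^2 = (1/20)/36 = 1/720
Hence L_6(x) = x^6/720 - x^5/20 + 5 x^4/8 - 10 x^3/3 + 15 x^2/2 - 6 x + 1.

L_6(x); series = x^6/720 - x^5/20 + 5 x^4/8 - 10 x^3/3 + 15 x^2/2 - 6 x + 1


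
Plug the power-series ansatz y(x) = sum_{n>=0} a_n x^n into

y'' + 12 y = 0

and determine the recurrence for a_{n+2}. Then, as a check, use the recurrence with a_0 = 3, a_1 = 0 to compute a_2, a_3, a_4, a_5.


Substitute y = sum_n a_n x^n into y'' + (const) y = 0.
y''(x) = sum_{n>=0} (n+2)(n+1) a_{n+2} x^n.
The ODE becomes sum_n [(n+2)(n+1) a_{n+2} + 12 a_n] x^n = 0.
Setting each coefficient to zero gives the recurrence:
  (n+2)(n+1) a_{n+2} + 12 a_n = 0,
  a_{n+2} = -12 / ((n+1)(n+2)) a_n.

Check with a_0 = 3, a_1 = 0 (apply the recurrence for n = 0, 1, 2, 3): a_0 = 3, a_1 = 0, a_2 = -18, a_3 = 0, a_4 = 18, a_5 = 0.

a_{n+2} = -12/((n+1)(n+2)) * a_n; check: a_0 = 3, a_1 = 0, a_2 = -18, a_3 = 0, a_4 = 18, a_5 = 0


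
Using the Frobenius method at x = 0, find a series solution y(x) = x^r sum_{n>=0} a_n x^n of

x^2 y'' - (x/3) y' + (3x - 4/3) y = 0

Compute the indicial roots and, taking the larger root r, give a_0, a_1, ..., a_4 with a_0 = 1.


Write in Frobenius form y'' + (p(x)/x) y' + (q(x)/x^2) y = 0:
  p(x) = -1/3,  q(x) = 3x - 4/3.
Indicial equation: r(r-1) + (-1/3) r + (-4/3) = 0 -> roots r_1 = 2, r_2 = -2/3.
Take r = r_1 = 2. Let y(x) = x^r sum_{n>=0} a_n x^n with a_0 = 1.
Substitute y = x^r sum a_n x^n and match x^{r+n}. The recurrence is
  D(n) a_n + 3 a_{n-1} = 0,  where D(n) = (r+n)(r+n-1) + (-1/3)(r+n) + (-4/3).
  a_n = -3 / D(n) * a_{n-1}.
Since the indicial polynomial factors as (r - r_1)(r - r_2), D(n) = (r_1 + n - r_1)(r_1 + n - r_2) = n(n + 8/3).
Evaluating step by step (a_0 = 1):
  n = 1: D(1) = 1(1 + 8/3) = 11/3; numerator = -3(1) = -3; a_1 = (-3)/(11/3) = -9/11
  n = 2: D(2) = 2(2 + 8/3) = 28/3; numerator = -3(-9/11) = 27/11; a_2 = (27/11)/(28/3) = 81/308
  n = 3: D(3) = 3(3 + 8/3) = 17; numerator = -3(81/308) = -243/308; a_3 = (-243/308)/(17) = -243/5236
  n = 4: D(4) = 4(4 + 8/3) = 80/3; numerator = -3(-243/5236) = 729/5236; a_4 = (729/5236)/(80/3) = 2187/418880

r = 2; a_0 = 1; a_1 = -9/11; a_2 = 81/308; a_3 = -243/5236; a_4 = 2187/418880


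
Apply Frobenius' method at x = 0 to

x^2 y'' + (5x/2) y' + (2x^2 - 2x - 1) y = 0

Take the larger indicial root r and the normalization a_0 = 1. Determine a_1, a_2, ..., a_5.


Write in Frobenius form y'' + (p(x)/x) y' + (q(x)/x^2) y = 0:
  p(x) = 5/2,  q(x) = 2x^2 - 2x - 1.
Indicial equation: r(r-1) + (5/2) r + (-1) = 0 -> roots r_1 = 1/2, r_2 = -2.
Take r = r_1 = 1/2. Let y(x) = x^r sum_{n>=0} a_n x^n with a_0 = 1.
Substitute y = x^r sum a_n x^n and match x^{r+n}. The recurrence is
  D(n) a_n - 2 a_{n-1} + 2 a_{n-2} = 0,  where D(n) = (r+n)(r+n-1) + (5/2)(r+n) + (-1).
  a_n = [2 a_{n-1} - 2 a_{n-2}] / D(n).
Since the indicial polynomial factors as (r - r_1)(r - r_2), D(n) = (r_1 + n - r_1)(r_1 + n - r_2) = n(n + 5/2).
Evaluating step by step (a_0 = 1):
  n = 1: D(1) = 1(1 + 5/2) = 7/2; numerator = 2(1) = 2; a_1 = (2)/(7/2) = 4/7
  n = 2: D(2) = 2(2 + 5/2) = 9; numerator = 2(4/7) - 2(1) = -6/7; a_2 = (-6/7)/(9) = -2/21
  n = 3: D(3) = 3(3 + 5/2) = 33/2; numerator = 2(-2/21) - 2(4/7) = -4/3; a_3 = (-4/3)/(33/2) = -8/99
  n = 4: D(4) = 4(4 + 5/2) = 26; numerator = 2(-8/99) - 2(-2/21) = 20/693; a_4 = (20/693)/(26) = 10/9009
  n = 5: D(5) = 5(5 + 5/2) = 75/2; numerator = 2(10/9009) - 2(-8/99) = 164/1001; a_5 = (164/1001)/(75/2) = 328/75075

r = 1/2; a_0 = 1; a_1 = 4/7; a_2 = -2/21; a_3 = -8/99; a_4 = 10/9009; a_5 = 328/75075
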